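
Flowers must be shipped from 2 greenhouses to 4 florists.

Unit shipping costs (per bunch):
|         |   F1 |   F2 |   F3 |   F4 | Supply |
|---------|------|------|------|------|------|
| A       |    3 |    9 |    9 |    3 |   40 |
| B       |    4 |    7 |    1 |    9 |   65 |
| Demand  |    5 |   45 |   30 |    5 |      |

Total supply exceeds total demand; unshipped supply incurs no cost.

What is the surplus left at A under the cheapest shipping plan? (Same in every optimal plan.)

Minimum-cost shipments:
  A to F1: 5 × 3 = 15
  A to F2: 10 × 9 = 90
  A to F4: 5 × 3 = 15
  B to F2: 35 × 7 = 245
  B to F3: 30 × 1 = 30
Total cost = 395.
A ships 20 of its 40, leaving 20.

20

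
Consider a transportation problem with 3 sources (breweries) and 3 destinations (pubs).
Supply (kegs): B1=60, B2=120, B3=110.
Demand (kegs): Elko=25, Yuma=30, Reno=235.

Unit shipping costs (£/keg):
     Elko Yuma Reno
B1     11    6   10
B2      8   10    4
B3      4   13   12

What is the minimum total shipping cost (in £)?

One minimum-cost allocation:
  B1 to Yuma: 30 × £6 = £180
  B1 to Reno: 30 × £10 = £300
  B2 to Reno: 120 × £4 = £480
  B3 to Elko: 25 × £4 = £100
  B3 to Reno: 85 × £12 = £1020
Total = 180 + 300 + 480 + 100 + 1020 = £2080.

2080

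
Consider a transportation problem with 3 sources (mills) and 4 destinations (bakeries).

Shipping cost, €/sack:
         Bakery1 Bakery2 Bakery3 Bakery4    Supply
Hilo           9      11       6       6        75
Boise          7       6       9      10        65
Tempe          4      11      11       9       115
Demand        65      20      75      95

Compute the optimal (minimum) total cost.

1685

Optimal allocation:
  Hilo→Bakery3: 30 × €6 = €180
  Hilo→Bakery4: 45 × €6 = €270
  Boise→Bakery2: 20 × €6 = €120
  Boise→Bakery3: 45 × €9 = €405
  Tempe→Bakery1: 65 × €4 = €260
  Tempe→Bakery4: 50 × €9 = €450
Total = 180 + 270 + 120 + 405 + 260 + 450 = €1685.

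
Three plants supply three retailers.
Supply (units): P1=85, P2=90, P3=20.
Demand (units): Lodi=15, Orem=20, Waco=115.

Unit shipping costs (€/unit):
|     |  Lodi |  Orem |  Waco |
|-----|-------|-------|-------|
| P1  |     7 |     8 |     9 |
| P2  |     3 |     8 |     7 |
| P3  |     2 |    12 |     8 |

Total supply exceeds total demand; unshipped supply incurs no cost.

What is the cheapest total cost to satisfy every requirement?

One minimum-cost allocation:
  P1–Orem: 20 × €8 = €160
  P1–Waco: 20 × €9 = €180
  P2–Waco: 90 × €7 = €630
  P3–Lodi: 15 × €2 = €30
  P3–Waco: 5 × €8 = €40
Total = 160 + 180 + 630 + 30 + 40 = €1040.

1040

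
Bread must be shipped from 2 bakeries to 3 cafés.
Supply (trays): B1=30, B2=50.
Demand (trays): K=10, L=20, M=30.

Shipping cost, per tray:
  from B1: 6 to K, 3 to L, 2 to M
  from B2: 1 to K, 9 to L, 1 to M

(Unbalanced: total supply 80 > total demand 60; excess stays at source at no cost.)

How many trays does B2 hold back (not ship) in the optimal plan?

An optimal plan:
  B1–L: 20 trays
  B2–K: 10 trays
  B2–M: 30 trays
Total cost = 100.
B2 ships 40 of its 50, leaving 10.

10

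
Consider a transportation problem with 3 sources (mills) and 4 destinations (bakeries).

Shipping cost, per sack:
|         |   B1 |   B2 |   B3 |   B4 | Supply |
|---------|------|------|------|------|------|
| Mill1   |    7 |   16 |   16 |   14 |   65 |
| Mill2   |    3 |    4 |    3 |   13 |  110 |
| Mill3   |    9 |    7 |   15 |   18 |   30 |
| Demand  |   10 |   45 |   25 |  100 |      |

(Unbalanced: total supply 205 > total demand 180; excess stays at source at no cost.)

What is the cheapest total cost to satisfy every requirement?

One minimum-cost allocation:
  Mill1 to B4: 65 × 14 = 910
  Mill2 to B1: 10 × 3 = 30
  Mill2 to B2: 40 × 4 = 160
  Mill2 to B3: 25 × 3 = 75
  Mill2 to B4: 35 × 13 = 455
  Mill3 to B2: 5 × 7 = 35
Total = 910 + 30 + 160 + 75 + 455 + 35 = 1665.

1665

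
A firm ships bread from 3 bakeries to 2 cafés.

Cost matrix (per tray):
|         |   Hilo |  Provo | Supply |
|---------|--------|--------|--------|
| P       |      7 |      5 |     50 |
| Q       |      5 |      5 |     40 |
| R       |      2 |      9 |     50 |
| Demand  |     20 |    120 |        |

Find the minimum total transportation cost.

A cheapest plan:
  P->Provo: 50 × 5 = 250
  Q->Provo: 40 × 5 = 200
  R->Hilo: 20 × 2 = 40
  R->Provo: 30 × 9 = 270
Total = 250 + 200 + 40 + 270 = 760.

760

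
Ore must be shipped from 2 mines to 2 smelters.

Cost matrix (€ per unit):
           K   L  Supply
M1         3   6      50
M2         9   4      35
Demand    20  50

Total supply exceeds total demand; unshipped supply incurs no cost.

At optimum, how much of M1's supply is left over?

15

Minimum-cost shipments:
  M1–K: 20 × €3 = €60
  M1–L: 15 × €6 = €90
  M2–L: 35 × €4 = €140
Total cost = €290.
M1 ships 35 of its 50, leaving 15.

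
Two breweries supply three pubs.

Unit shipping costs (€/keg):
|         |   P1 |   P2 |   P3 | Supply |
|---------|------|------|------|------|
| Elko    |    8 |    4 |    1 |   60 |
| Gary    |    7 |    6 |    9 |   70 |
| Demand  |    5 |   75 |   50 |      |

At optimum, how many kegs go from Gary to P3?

0

Optimal shipments:
  Elko→P2: 10 kegs
  Elko→P3: 50 kegs
  Gary→P1: 5 kegs
  Gary→P2: 65 kegs
Total cost = €515.
The route Gary→P3 is not used.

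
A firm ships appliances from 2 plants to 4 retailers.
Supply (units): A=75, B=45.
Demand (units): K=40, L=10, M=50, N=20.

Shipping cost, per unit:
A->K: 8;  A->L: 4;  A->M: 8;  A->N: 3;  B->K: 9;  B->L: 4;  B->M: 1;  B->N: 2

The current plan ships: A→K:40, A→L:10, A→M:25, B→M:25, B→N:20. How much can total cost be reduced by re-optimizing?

120

Current plan cost = 40·8 + 10·4 + 25·8 + 25·1 + 20·2 = 625.
Optimal plan:
  A–K: 40 × 8 = 320
  A–L: 10 × 4 = 40
  A–M: 5 × 8 = 40
  A–N: 20 × 3 = 60
  B–M: 45 × 1 = 45
Optimal cost = 505.
Saving = 625 − 505 = 120.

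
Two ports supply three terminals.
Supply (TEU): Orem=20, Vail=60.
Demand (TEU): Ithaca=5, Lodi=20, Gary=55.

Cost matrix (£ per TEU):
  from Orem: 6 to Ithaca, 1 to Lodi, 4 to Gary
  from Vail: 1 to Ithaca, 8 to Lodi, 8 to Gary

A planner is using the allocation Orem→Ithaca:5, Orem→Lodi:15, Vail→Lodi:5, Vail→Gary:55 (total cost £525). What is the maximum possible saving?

60

Current plan cost = 5·6 + 15·1 + 5·8 + 55·8 = £525.
Optimal plan:
  Orem–Lodi: 20 TEU
  Vail–Ithaca: 5 TEU
  Vail–Gary: 55 TEU
Optimal cost = £465.
Saving = 525 − 465 = £60.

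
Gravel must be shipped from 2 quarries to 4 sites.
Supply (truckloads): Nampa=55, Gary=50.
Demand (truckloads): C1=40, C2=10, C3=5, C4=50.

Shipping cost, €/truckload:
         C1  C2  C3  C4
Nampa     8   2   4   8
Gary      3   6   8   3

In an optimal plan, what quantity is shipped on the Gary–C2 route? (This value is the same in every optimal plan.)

0

Optimal shipments:
  Nampa–C1: 40 × €8 = €320
  Nampa–C2: 10 × €2 = €20
  Nampa–C3: 5 × €4 = €20
  Gary–C4: 50 × €3 = €150
Total cost = €510.
The route Gary→C2 is not used.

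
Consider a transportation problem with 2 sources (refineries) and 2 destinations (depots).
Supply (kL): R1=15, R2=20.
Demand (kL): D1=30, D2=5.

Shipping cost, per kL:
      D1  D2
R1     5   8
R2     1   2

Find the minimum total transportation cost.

One minimum-cost allocation:
  R1–D1: 15 kL
  R2–D1: 15 kL
  R2–D2: 5 kL
Total cost = 100.

100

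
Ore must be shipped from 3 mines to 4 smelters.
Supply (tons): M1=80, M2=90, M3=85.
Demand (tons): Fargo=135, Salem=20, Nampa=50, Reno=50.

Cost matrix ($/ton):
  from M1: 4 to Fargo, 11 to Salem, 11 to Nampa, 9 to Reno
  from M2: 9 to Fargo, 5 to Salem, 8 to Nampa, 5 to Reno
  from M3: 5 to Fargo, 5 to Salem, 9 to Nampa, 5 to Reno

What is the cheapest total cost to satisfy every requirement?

1345

A cheapest plan:
  M1–Fargo: 80 × $4 = $320
  M2–Salem: 20 × $5 = $100
  M2–Nampa: 50 × $8 = $400
  M2–Reno: 20 × $5 = $100
  M3–Fargo: 55 × $5 = $275
  M3–Reno: 30 × $5 = $150
Total = 320 + 100 + 400 + 100 + 275 + 150 = $1345.
(Supply check: M1 ships 80; M2 ships 90; M3 ships 85.)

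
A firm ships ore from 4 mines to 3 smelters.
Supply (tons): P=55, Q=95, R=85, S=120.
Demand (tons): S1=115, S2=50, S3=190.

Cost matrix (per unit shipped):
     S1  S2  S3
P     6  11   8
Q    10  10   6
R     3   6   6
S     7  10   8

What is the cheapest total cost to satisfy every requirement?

2240

A cheapest plan:
  P–S1: 55 × 6 = 330
  Q–S3: 95 × 6 = 570
  R–S1: 60 × 3 = 180
  R–S2: 25 × 6 = 150
  S–S2: 25 × 10 = 250
  S–S3: 95 × 8 = 760
Total = 330 + 570 + 180 + 150 + 250 + 760 = 2240.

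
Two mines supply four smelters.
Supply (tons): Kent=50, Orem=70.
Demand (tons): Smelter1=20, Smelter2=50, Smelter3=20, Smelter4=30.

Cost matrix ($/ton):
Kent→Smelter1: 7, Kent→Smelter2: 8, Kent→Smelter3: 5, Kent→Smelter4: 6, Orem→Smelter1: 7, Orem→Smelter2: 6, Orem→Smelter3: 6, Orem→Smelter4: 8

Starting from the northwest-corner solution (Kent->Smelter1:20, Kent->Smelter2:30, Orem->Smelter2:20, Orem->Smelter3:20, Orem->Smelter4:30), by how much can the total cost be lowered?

140

Current plan cost = 20·7 + 30·8 + 20·6 + 20·6 + 30·8 = $860.
Optimal plan:
  Kent->Smelter3: 20 × $5 = $100
  Kent->Smelter4: 30 × $6 = $180
  Orem->Smelter1: 20 × $7 = $140
  Orem->Smelter2: 50 × $6 = $300
Optimal cost = $720.
Saving = 860 − 720 = $140.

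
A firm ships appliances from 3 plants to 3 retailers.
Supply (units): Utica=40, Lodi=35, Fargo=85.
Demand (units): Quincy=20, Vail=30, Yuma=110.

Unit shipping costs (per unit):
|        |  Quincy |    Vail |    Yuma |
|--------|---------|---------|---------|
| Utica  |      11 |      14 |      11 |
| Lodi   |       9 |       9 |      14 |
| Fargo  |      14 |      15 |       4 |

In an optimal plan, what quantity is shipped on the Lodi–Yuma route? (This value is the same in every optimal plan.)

0

Solving gives:
  Utica to Quincy: 15 × 11 = 165
  Utica to Yuma: 25 × 11 = 275
  Lodi to Quincy: 5 × 9 = 45
  Lodi to Vail: 30 × 9 = 270
  Fargo to Yuma: 85 × 4 = 340
Total cost = 1095.
The route Lodi→Yuma is not used.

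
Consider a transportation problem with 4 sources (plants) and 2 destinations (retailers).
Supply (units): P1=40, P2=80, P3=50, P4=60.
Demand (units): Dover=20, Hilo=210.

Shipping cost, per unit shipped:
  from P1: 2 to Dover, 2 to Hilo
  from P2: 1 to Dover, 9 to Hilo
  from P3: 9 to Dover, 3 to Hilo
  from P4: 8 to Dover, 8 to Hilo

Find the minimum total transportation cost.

Optimal allocation:
  P1–Hilo: 40 × 2 = 80
  P2–Dover: 20 × 1 = 20
  P2–Hilo: 60 × 9 = 540
  P3–Hilo: 50 × 3 = 150
  P4–Hilo: 60 × 8 = 480
Total = 80 + 20 + 540 + 150 + 480 = 1270.

1270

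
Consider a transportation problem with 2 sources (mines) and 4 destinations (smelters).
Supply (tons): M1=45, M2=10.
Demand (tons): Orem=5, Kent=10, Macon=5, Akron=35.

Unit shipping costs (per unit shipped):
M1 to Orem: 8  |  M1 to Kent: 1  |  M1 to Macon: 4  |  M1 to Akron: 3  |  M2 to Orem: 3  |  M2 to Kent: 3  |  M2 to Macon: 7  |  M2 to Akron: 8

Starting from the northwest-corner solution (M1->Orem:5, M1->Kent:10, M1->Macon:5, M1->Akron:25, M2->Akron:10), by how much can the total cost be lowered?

65

Current plan cost = 5·8 + 10·1 + 5·4 + 25·3 + 10·8 = 225.
Optimal plan:
  M1 to Kent: 5 × 1 = 5
  M1 to Macon: 5 × 4 = 20
  M1 to Akron: 35 × 3 = 105
  M2 to Orem: 5 × 3 = 15
  M2 to Kent: 5 × 3 = 15
Optimal cost = 160.
Saving = 225 − 160 = 65.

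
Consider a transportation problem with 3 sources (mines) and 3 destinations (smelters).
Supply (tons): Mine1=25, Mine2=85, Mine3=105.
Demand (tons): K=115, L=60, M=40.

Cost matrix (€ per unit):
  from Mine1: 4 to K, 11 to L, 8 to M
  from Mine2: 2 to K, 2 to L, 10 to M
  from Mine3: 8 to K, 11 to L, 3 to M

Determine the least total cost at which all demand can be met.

910

A cheapest plan:
  Mine1 to K: 25 × €4 = €100
  Mine2 to K: 25 × €2 = €50
  Mine2 to L: 60 × €2 = €120
  Mine3 to K: 65 × €8 = €520
  Mine3 to M: 40 × €3 = €120
Total = 100 + 50 + 120 + 520 + 120 = €910.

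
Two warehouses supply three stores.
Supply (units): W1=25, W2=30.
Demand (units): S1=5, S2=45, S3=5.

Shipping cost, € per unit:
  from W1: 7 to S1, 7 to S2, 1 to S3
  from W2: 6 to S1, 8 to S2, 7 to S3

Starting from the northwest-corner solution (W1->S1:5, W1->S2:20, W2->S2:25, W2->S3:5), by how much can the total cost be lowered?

Current plan cost = 5·7 + 20·7 + 25·8 + 5·7 = €410.
Optimal plan:
  W1 to S2: 20 × €7 = €140
  W1 to S3: 5 × €1 = €5
  W2 to S1: 5 × €6 = €30
  W2 to S2: 25 × €8 = €200
Optimal cost = €375.
Saving = 410 − 375 = €35.

35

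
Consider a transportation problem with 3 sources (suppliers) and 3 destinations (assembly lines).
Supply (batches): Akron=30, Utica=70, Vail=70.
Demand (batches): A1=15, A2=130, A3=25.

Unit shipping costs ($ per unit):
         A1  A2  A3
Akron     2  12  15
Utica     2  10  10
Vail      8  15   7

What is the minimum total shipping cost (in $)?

One minimum-cost allocation:
  Akron->A1: 15 batches
  Akron->A2: 15 batches
  Utica->A2: 70 batches
  Vail->A2: 45 batches
  Vail->A3: 25 batches
Total cost = $1760.

1760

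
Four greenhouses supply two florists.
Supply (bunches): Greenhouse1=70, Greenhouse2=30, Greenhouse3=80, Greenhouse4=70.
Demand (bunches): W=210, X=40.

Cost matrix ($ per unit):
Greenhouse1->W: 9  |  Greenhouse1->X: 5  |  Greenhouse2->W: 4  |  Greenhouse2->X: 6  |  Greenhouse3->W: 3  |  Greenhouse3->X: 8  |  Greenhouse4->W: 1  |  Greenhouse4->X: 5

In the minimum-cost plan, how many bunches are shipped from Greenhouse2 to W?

30

The minimum-cost plan:
  Greenhouse1–W: 30 × $9 = $270
  Greenhouse1–X: 40 × $5 = $200
  Greenhouse2–W: 30 × $4 = $120
  Greenhouse3–W: 80 × $3 = $240
  Greenhouse4–W: 70 × $1 = $70
Total cost = $900.
So Greenhouse2→W carries 30 bunches.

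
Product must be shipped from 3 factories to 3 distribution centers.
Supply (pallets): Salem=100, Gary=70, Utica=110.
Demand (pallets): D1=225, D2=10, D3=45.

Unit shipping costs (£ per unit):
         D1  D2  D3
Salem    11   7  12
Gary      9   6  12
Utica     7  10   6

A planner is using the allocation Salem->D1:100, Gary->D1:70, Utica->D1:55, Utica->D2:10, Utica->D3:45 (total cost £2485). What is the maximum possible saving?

Current plan cost = 100·11 + 70·9 + 55·7 + 10·10 + 45·6 = £2485.
Optimal plan:
  Salem–D1: 90 × £11 = £990
  Salem–D2: 10 × £7 = £70
  Gary–D1: 70 × £9 = £630
  Utica–D1: 65 × £7 = £455
  Utica–D3: 45 × £6 = £270
Optimal cost = £2415.
Saving = 2485 − 2415 = £70.

70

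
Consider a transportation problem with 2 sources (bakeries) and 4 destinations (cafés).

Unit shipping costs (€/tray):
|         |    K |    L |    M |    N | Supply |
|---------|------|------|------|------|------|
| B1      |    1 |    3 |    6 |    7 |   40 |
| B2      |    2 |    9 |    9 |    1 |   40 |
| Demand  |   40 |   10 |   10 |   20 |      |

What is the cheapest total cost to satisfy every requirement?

170

An optimal shipping plan:
  B1–K: 20 trays
  B1–L: 10 trays
  B1–M: 10 trays
  B2–K: 20 trays
  B2–N: 20 trays
Total cost = €170.
(Supply check: B1 ships 40; B2 ships 40.)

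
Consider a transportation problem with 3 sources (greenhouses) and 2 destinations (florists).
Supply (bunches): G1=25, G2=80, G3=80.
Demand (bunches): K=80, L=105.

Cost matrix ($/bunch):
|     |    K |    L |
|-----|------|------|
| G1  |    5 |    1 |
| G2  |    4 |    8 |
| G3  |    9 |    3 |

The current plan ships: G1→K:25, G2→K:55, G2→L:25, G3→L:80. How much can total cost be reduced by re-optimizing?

Current plan cost = 25·5 + 55·4 + 25·8 + 80·3 = $785.
Optimal plan:
  G1 to L: 25 × $1 = $25
  G2 to K: 80 × $4 = $320
  G3 to L: 80 × $3 = $240
Optimal cost = $585.
Saving = 785 − 585 = $200.

200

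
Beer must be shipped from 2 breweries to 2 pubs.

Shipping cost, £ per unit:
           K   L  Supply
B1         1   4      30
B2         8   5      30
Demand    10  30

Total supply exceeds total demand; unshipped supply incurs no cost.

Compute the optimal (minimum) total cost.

A cheapest plan:
  B1->K: 10 × £1 = £10
  B1->L: 20 × £4 = £80
  B2->L: 10 × £5 = £50
Total = 10 + 80 + 50 = £140.

140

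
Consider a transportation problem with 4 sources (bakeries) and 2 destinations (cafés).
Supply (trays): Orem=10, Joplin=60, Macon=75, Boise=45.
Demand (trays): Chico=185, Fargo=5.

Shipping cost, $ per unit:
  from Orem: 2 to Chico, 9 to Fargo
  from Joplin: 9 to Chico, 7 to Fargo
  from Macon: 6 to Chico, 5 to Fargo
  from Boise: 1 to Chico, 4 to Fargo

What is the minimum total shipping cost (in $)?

Optimal allocation:
  Orem to Chico: 10 × $2 = $20
  Joplin to Chico: 55 × $9 = $495
  Joplin to Fargo: 5 × $7 = $35
  Macon to Chico: 75 × $6 = $450
  Boise to Chico: 45 × $1 = $45
Total = 20 + 495 + 35 + 450 + 45 = $1045.
(Supply check: Orem ships 10; Joplin ships 60; Macon ships 75; Boise ships 45.)

1045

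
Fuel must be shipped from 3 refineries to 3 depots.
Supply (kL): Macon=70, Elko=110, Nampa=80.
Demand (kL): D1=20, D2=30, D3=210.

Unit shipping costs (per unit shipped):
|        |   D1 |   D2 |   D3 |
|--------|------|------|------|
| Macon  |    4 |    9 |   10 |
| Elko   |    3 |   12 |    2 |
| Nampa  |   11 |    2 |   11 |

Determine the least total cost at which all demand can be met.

An optimal shipping plan:
  Macon->D1: 20 × 4 = 80
  Macon->D3: 50 × 10 = 500
  Elko->D3: 110 × 2 = 220
  Nampa->D2: 30 × 2 = 60
  Nampa->D3: 50 × 11 = 550
Total = 80 + 500 + 220 + 60 + 550 = 1410.
(Supply check: Macon ships 70; Elko ships 110; Nampa ships 80.)

1410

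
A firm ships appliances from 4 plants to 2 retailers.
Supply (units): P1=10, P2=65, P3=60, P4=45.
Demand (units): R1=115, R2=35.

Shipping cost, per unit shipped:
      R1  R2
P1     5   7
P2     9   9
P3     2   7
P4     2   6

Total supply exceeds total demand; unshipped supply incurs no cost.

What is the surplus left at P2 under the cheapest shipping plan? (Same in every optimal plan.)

30

An optimal plan:
  P1–R1: 10 units
  P2–R2: 35 units
  P3–R1: 60 units
  P4–R1: 45 units
Total cost = 575.
P2 ships 35 of its 65, leaving 30.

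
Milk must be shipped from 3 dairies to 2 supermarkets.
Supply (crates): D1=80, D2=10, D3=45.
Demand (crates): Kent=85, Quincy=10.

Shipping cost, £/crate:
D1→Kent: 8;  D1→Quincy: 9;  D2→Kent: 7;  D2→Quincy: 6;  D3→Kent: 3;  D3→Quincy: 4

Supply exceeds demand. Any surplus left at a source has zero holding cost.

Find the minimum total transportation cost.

One minimum-cost allocation:
  D1 to Kent: 40 × £8 = £320
  D2 to Quincy: 10 × £6 = £60
  D3 to Kent: 45 × £3 = £135
Total = 320 + 60 + 135 = £515.

515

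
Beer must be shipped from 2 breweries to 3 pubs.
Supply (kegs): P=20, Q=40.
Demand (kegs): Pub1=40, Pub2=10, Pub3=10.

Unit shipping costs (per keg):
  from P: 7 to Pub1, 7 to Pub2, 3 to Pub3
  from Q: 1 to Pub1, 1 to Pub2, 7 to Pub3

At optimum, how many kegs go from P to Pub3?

10

The minimum-cost plan:
  P->Pub2: 10 × 7 = 70
  P->Pub3: 10 × 3 = 30
  Q->Pub1: 40 × 1 = 40
Total cost = 140.
So P→Pub3 carries 10 kegs.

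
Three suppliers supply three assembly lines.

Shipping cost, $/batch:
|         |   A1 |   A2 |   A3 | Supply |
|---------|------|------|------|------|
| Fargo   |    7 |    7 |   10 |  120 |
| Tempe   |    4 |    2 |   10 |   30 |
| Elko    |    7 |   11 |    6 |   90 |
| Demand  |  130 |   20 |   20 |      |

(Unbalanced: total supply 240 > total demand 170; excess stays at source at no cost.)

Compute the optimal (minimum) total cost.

1040

One minimum-cost allocation:
  Fargo->A1: 50 × $7 = $350
  Tempe->A1: 10 × $4 = $40
  Tempe->A2: 20 × $2 = $40
  Elko->A1: 70 × $7 = $490
  Elko->A3: 20 × $6 = $120
Total = 350 + 40 + 40 + 490 + 120 = $1040.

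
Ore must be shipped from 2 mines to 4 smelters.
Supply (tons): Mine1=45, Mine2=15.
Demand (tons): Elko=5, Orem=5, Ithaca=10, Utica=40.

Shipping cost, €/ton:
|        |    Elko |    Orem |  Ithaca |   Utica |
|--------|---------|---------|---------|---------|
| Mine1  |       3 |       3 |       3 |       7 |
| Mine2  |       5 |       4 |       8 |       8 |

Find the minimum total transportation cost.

A cheapest plan:
  Mine1 to Elko: 5 × €3 = €15
  Mine1 to Orem: 5 × €3 = €15
  Mine1 to Ithaca: 10 × €3 = €30
  Mine1 to Utica: 25 × €7 = €175
  Mine2 to Utica: 15 × €8 = €120
Total = 15 + 15 + 30 + 175 + 120 = €355.

355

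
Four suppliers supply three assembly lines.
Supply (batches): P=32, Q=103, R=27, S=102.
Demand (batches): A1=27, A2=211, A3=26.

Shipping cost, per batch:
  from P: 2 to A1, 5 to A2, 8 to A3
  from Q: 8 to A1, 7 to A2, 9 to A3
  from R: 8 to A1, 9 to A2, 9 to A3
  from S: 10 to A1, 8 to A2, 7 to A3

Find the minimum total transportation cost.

1833

One minimum-cost allocation:
  P to A1: 27 × 2 = 54
  P to A2: 5 × 5 = 25
  Q to A2: 103 × 7 = 721
  R to A2: 27 × 9 = 243
  S to A2: 76 × 8 = 608
  S to A3: 26 × 7 = 182
Total = 54 + 25 + 721 + 243 + 608 + 182 = 1833.
(Supply check: P ships 32; Q ships 103; R ships 27; S ships 102.)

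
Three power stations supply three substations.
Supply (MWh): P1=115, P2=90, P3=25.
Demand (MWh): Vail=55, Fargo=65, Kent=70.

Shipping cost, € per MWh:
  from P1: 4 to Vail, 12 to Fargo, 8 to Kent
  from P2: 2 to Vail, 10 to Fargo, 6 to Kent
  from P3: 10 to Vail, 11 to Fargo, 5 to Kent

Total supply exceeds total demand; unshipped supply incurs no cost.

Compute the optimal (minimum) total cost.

1305

A cheapest plan:
  P1 to Fargo: 65 MWh
  P1 to Kent: 10 MWh
  P2 to Vail: 55 MWh
  P2 to Kent: 35 MWh
  P3 to Kent: 25 MWh
Total cost = €1305.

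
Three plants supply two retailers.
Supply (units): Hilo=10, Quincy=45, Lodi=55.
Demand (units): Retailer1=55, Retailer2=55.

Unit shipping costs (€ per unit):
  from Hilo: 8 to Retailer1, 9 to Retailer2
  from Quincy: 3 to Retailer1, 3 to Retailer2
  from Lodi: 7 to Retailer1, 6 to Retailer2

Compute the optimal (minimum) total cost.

A cheapest plan:
  Hilo to Retailer1: 10 × €8 = €80
  Quincy to Retailer1: 45 × €3 = €135
  Lodi to Retailer2: 55 × €6 = €330
Total = 80 + 135 + 330 = €545.
(Supply check: Hilo ships 10; Quincy ships 45; Lodi ships 55.)

545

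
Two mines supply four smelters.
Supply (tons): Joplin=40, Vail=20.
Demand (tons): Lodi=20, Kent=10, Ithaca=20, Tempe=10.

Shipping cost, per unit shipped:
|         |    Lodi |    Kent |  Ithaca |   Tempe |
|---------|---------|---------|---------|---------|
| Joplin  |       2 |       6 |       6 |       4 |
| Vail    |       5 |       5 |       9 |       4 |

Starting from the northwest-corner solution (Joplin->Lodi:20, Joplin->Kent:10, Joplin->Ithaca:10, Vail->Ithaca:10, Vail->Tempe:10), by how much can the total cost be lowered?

40

Current plan cost = 20·2 + 10·6 + 10·6 + 10·9 + 10·4 = 290.
Optimal plan:
  Joplin to Lodi: 20 × 2 = 40
  Joplin to Ithaca: 20 × 6 = 120
  Vail to Kent: 10 × 5 = 50
  Vail to Tempe: 10 × 4 = 40
Optimal cost = 250.
Saving = 290 − 250 = 40.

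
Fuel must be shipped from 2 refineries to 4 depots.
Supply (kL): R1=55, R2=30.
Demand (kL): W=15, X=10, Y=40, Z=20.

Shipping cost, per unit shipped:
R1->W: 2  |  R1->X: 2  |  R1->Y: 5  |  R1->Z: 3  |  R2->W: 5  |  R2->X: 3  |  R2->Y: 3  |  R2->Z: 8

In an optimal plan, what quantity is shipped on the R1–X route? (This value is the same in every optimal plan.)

The minimum-cost plan:
  R1 to W: 15 × 2 = 30
  R1 to X: 10 × 2 = 20
  R1 to Y: 10 × 5 = 50
  R1 to Z: 20 × 3 = 60
  R2 to Y: 30 × 3 = 90
Total cost = 250.
So R1→X carries 10 kL.

10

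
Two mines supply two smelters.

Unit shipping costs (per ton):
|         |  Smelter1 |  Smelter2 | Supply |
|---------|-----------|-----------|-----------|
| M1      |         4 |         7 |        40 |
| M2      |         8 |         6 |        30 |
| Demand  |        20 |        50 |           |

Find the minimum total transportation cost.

One minimum-cost allocation:
  M1→Smelter1: 20 × 4 = 80
  M1→Smelter2: 20 × 7 = 140
  M2→Smelter2: 30 × 6 = 180
Total = 80 + 140 + 180 = 400.

400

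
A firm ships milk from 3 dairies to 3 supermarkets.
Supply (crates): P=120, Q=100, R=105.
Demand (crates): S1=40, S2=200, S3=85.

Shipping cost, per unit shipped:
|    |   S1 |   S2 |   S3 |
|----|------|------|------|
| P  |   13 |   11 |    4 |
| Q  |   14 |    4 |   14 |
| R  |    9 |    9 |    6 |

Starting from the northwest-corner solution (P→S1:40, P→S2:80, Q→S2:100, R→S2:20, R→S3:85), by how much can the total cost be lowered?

420

Current plan cost = 40·13 + 80·11 + 100·4 + 20·9 + 85·6 = 2490.
Optimal plan:
  P–S2: 35 × 11 = 385
  P–S3: 85 × 4 = 340
  Q–S2: 100 × 4 = 400
  R–S1: 40 × 9 = 360
  R–S2: 65 × 9 = 585
Optimal cost = 2070.
Saving = 2490 − 2070 = 420.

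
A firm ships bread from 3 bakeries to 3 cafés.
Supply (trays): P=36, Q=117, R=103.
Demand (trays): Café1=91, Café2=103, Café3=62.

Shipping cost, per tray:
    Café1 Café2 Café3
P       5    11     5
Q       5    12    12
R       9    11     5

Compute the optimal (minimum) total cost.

1924

An optimal shipping plan:
  P to Café2: 36 × 11 = 396
  Q to Café1: 91 × 5 = 455
  Q to Café2: 26 × 12 = 312
  R to Café2: 41 × 11 = 451
  R to Café3: 62 × 5 = 310
Total = 396 + 455 + 312 + 451 + 310 = 1924.
(Supply check: P ships 36; Q ships 117; R ships 103.)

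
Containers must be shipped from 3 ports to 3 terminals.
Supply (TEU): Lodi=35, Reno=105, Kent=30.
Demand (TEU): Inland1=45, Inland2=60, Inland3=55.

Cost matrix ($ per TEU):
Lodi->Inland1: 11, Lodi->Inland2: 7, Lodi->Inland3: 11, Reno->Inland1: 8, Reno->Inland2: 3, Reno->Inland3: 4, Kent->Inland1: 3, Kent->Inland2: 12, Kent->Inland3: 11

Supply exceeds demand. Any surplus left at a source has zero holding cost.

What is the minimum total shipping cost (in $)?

695

One minimum-cost allocation:
  Lodi to Inland1: 15 × $11 = $165
  Lodi to Inland2: 10 × $7 = $70
  Reno to Inland2: 50 × $3 = $150
  Reno to Inland3: 55 × $4 = $220
  Kent to Inland1: 30 × $3 = $90
Total = 165 + 70 + 150 + 220 + 90 = $695.
(Supply check: Lodi ships 25; Reno ships 105; Kent ships 30.)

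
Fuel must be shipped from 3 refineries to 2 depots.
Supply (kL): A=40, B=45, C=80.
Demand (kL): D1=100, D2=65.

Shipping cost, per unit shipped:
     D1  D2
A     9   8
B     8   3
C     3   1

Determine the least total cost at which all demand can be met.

695

An optimal shipping plan:
  A->D1: 40 × 9 = 360
  B->D2: 45 × 3 = 135
  C->D1: 60 × 3 = 180
  C->D2: 20 × 1 = 20
Total = 360 + 135 + 180 + 20 = 695.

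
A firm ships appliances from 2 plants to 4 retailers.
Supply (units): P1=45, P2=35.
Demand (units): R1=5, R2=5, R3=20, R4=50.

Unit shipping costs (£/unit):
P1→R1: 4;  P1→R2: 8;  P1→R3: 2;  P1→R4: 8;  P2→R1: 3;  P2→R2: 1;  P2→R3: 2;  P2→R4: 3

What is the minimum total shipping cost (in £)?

315

A cheapest plan:
  P1 to R1: 5 × £4 = £20
  P1 to R3: 20 × £2 = £40
  P1 to R4: 20 × £8 = £160
  P2 to R2: 5 × £1 = £5
  P2 to R4: 30 × £3 = £90
Total = 20 + 40 + 160 + 5 + 90 = £315.
(Supply check: P1 ships 45; P2 ships 35.)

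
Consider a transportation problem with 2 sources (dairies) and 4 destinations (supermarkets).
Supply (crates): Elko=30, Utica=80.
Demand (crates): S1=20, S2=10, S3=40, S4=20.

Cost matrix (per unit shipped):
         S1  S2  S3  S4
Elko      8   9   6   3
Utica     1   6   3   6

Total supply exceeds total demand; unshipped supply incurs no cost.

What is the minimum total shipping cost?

260

One minimum-cost allocation:
  Elko->S4: 20 × 3 = 60
  Utica->S1: 20 × 1 = 20
  Utica->S2: 10 × 6 = 60
  Utica->S3: 40 × 3 = 120
Total = 60 + 20 + 60 + 120 = 260.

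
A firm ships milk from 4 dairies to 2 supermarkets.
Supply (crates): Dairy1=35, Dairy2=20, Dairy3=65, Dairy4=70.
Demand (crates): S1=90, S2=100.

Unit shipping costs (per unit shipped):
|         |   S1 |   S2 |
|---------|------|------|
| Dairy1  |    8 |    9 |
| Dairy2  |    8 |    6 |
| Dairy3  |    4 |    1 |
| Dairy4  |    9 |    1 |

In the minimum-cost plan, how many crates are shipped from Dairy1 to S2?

0

The minimum-cost plan:
  Dairy1 to S1: 35 × 8 = 280
  Dairy2 to S1: 20 × 8 = 160
  Dairy3 to S1: 35 × 4 = 140
  Dairy3 to S2: 30 × 1 = 30
  Dairy4 to S2: 70 × 1 = 70
Total cost = 680.
The route Dairy1→S2 is not used.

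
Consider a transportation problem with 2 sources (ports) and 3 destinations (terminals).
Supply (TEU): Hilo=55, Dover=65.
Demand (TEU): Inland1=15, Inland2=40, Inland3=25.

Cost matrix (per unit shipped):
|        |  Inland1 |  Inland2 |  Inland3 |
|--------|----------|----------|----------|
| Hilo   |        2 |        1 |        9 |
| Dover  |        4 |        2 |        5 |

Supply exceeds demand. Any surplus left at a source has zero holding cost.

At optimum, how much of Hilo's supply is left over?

0

An optimal plan:
  Hilo->Inland1: 15 TEU
  Hilo->Inland2: 40 TEU
  Dover->Inland3: 25 TEU
Total cost = 195.
Hilo ships 55 of its 55, leaving 0.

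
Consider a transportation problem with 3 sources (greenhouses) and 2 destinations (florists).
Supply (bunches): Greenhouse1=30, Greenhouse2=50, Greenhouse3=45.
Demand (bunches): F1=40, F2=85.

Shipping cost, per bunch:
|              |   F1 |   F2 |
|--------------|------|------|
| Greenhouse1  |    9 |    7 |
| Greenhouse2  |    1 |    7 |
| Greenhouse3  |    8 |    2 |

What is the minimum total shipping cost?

410

An optimal shipping plan:
  Greenhouse1–F2: 30 × 7 = 210
  Greenhouse2–F1: 40 × 1 = 40
  Greenhouse2–F2: 10 × 7 = 70
  Greenhouse3–F2: 45 × 2 = 90
Total = 210 + 40 + 70 + 90 = 410.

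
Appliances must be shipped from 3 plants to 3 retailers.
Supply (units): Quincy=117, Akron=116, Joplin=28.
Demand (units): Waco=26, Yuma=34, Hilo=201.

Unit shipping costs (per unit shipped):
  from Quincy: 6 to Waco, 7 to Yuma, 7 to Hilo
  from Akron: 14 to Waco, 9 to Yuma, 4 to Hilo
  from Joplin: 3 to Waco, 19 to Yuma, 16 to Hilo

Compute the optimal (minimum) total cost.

Optimal allocation:
  Quincy to Yuma: 34 × 7 = 238
  Quincy to Hilo: 83 × 7 = 581
  Akron to Hilo: 116 × 4 = 464
  Joplin to Waco: 26 × 3 = 78
  Joplin to Hilo: 2 × 16 = 32
Total = 238 + 581 + 464 + 78 + 32 = 1393.
(Supply check: Quincy ships 117; Akron ships 116; Joplin ships 28.)

1393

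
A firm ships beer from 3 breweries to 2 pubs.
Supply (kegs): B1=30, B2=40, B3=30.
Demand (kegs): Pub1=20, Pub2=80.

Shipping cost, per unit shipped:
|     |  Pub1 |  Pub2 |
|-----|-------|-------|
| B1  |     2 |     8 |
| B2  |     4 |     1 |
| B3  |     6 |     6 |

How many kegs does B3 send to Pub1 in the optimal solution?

Solving gives:
  B1 to Pub1: 20 × 2 = 40
  B1 to Pub2: 10 × 8 = 80
  B2 to Pub2: 40 × 1 = 40
  B3 to Pub2: 30 × 6 = 180
Total cost = 340.
The route B3→Pub1 is not used.

0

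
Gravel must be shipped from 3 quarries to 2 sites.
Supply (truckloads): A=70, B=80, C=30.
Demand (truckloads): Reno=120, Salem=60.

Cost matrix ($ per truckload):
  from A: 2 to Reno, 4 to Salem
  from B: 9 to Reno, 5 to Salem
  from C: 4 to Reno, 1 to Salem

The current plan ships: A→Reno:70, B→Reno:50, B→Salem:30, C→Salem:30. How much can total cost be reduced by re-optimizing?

Current plan cost = 70·2 + 50·9 + 30·5 + 30·1 = $770.
Optimal plan:
  A→Reno: 70 truckloads
  B→Reno: 20 truckloads
  B→Salem: 60 truckloads
  C→Reno: 30 truckloads
Optimal cost = $740.
Saving = 770 − 740 = $30.

30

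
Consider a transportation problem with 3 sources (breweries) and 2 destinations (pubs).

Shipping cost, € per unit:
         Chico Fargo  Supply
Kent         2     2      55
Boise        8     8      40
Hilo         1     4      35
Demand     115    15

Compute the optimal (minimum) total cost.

465

One minimum-cost allocation:
  Kent→Chico: 40 kegs
  Kent→Fargo: 15 kegs
  Boise→Chico: 40 kegs
  Hilo→Chico: 35 kegs
Total cost = €465.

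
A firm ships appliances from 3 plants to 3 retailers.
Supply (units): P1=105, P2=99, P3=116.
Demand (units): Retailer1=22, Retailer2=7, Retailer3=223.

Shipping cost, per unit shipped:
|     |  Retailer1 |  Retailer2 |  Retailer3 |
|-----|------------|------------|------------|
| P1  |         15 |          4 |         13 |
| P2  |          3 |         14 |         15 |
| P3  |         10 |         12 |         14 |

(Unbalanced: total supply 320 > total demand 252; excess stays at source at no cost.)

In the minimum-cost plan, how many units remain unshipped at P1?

0

Minimum-cost shipments:
  P1→Retailer2: 7 units
  P1→Retailer3: 98 units
  P2→Retailer1: 22 units
  P2→Retailer3: 9 units
  P3→Retailer3: 116 units
Total cost = 3127.
P1 ships 105 of its 105, leaving 0.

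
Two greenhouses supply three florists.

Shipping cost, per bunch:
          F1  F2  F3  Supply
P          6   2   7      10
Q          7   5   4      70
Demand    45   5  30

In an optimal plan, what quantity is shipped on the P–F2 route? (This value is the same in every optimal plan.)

5

Solving gives:
  P to F1: 5 × 6 = 30
  P to F2: 5 × 2 = 10
  Q to F1: 40 × 7 = 280
  Q to F3: 30 × 4 = 120
Total cost = 440.
So P→F2 carries 5 bunches.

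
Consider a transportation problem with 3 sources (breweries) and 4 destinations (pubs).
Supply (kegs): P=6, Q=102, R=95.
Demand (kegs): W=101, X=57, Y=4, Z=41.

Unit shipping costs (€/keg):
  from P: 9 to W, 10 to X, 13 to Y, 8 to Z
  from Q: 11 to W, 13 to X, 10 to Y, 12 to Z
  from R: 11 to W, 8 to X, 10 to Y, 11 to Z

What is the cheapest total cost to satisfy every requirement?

An optimal shipping plan:
  P→Z: 6 × €8 = €48
  Q→W: 101 × €11 = €1111
  Q→Y: 1 × €10 = €10
  R→X: 57 × €8 = €456
  R→Y: 3 × €10 = €30
  R→Z: 35 × €11 = €385
Total = 48 + 1111 + 10 + 456 + 30 + 385 = €2040.

2040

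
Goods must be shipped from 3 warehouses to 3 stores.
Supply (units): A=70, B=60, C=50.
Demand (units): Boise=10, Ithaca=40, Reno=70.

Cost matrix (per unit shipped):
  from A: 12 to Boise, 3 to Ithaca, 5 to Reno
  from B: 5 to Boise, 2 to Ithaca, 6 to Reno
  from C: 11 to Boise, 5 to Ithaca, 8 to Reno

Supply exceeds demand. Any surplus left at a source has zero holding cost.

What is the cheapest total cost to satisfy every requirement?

480

A cheapest plan:
  A→Reno: 70 × 5 = 350
  B→Boise: 10 × 5 = 50
  B→Ithaca: 40 × 2 = 80
Total = 350 + 50 + 80 = 480.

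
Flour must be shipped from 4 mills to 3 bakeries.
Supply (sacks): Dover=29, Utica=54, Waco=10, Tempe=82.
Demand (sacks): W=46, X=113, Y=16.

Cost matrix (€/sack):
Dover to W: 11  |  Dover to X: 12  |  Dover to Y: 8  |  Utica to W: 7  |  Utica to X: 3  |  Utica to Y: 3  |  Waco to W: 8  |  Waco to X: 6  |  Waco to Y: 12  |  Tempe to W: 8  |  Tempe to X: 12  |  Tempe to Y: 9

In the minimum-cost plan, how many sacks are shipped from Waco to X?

Solving gives:
  Dover->X: 13 × €12 = €156
  Dover->Y: 16 × €8 = €128
  Utica->X: 54 × €3 = €162
  Waco->X: 10 × €6 = €60
  Tempe->W: 46 × €8 = €368
  Tempe->X: 36 × €12 = €432
Total cost = €1306.
So Waco→X carries 10 sacks.

10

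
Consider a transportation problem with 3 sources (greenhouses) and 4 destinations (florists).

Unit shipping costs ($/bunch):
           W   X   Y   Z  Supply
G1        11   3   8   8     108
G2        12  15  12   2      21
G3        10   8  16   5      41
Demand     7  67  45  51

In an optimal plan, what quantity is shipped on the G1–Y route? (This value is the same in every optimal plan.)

Optimal shipments:
  G1 to X: 63 × $3 = $189
  G1 to Y: 45 × $8 = $360
  G2 to Z: 21 × $2 = $42
  G3 to W: 7 × $10 = $70
  G3 to X: 4 × $8 = $32
  G3 to Z: 30 × $5 = $150
Total cost = $843.
So G1→Y carries 45 bunches.

45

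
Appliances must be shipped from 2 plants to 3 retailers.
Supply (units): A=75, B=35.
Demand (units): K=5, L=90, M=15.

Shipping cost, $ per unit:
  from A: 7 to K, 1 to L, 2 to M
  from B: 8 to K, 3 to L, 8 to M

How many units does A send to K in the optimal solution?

The minimum-cost plan:
  A–L: 60 × $1 = $60
  A–M: 15 × $2 = $30
  B–K: 5 × $8 = $40
  B–L: 30 × $3 = $90
Total cost = $220.
The route A→K is not used.

0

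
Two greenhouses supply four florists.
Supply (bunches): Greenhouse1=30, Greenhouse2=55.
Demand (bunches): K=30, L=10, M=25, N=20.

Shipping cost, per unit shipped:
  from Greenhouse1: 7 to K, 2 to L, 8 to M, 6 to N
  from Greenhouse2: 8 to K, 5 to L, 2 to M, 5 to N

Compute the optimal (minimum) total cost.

390

Optimal allocation:
  Greenhouse1->K: 20 × 7 = 140
  Greenhouse1->L: 10 × 2 = 20
  Greenhouse2->K: 10 × 8 = 80
  Greenhouse2->M: 25 × 2 = 50
  Greenhouse2->N: 20 × 5 = 100
Total = 140 + 20 + 80 + 50 + 100 = 390.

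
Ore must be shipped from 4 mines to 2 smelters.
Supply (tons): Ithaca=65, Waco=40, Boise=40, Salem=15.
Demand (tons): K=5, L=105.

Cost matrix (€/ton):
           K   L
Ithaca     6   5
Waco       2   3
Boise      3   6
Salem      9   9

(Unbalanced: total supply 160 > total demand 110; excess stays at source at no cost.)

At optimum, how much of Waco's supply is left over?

0

An optimal plan:
  Ithaca→L: 65 × €5 = €325
  Waco→L: 40 × €3 = €120
  Boise→K: 5 × €3 = €15
Total cost = €460.
Waco ships 40 of its 40, leaving 0.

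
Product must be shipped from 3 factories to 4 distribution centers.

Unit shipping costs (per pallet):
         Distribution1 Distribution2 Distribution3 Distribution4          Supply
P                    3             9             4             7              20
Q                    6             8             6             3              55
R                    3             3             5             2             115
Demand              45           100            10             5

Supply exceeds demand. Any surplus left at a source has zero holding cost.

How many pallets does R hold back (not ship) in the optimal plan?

Minimum-cost shipments:
  P to Distribution1: 20 × 3 = 60
  Q to Distribution1: 10 × 6 = 60
  Q to Distribution3: 10 × 6 = 60
  Q to Distribution4: 5 × 3 = 15
  R to Distribution1: 15 × 3 = 45
  R to Distribution2: 100 × 3 = 300
Total cost = 540.
R ships 115 of its 115, leaving 0.

0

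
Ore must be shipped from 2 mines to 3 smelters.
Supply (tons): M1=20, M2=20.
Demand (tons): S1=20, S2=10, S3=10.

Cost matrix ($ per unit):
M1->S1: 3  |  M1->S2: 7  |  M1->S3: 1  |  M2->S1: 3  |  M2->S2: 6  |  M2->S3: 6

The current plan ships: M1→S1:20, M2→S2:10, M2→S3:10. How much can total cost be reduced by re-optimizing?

50

Current plan cost = 20·3 + 10·6 + 10·6 = $180.
Optimal plan:
  M1→S1: 10 × $3 = $30
  M1→S3: 10 × $1 = $10
  M2→S1: 10 × $3 = $30
  M2→S2: 10 × $6 = $60
Optimal cost = $130.
Saving = 180 − 130 = $50.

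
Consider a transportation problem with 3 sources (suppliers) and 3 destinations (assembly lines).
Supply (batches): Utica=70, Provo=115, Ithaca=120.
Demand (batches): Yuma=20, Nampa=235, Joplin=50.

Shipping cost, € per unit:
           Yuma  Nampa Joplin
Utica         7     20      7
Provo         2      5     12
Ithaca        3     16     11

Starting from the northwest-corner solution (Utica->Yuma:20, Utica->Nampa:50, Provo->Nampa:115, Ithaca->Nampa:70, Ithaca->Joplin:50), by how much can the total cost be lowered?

400

Current plan cost = 20·7 + 50·20 + 115·5 + 70·16 + 50·11 = €3385.
Optimal plan:
  Utica→Nampa: 20 × €20 = €400
  Utica→Joplin: 50 × €7 = €350
  Provo→Nampa: 115 × €5 = €575
  Ithaca→Yuma: 20 × €3 = €60
  Ithaca→Nampa: 100 × €16 = €1600
Optimal cost = €2985.
Saving = 3385 − 2985 = €400.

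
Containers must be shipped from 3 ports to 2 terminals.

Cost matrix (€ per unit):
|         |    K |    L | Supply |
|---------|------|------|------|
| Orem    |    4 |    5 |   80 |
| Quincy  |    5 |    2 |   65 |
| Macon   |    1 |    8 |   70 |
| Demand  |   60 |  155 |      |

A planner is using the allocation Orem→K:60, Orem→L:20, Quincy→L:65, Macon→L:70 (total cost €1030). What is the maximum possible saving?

360

Current plan cost = 60·4 + 20·5 + 65·2 + 70·8 = €1030.
Optimal plan:
  Orem–L: 80 × €5 = €400
  Quincy–L: 65 × €2 = €130
  Macon–K: 60 × €1 = €60
  Macon–L: 10 × €8 = €80
Optimal cost = €670.
Saving = 1030 − 670 = €360.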